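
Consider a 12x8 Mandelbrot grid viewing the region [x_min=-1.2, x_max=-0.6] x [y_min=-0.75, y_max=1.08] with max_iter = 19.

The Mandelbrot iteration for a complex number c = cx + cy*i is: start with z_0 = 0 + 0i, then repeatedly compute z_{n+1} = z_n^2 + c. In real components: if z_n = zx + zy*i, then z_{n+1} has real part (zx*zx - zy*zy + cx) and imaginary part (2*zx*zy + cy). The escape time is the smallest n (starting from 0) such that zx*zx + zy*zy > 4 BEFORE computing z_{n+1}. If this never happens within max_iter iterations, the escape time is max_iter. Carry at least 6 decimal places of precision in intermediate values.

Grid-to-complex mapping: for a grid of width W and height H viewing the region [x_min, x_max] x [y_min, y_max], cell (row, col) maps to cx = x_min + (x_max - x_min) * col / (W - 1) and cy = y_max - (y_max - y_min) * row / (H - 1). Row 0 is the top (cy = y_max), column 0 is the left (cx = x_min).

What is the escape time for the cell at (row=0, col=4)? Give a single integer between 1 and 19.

z_0 = 0 + 0i, c = -0.9818 + 1.0800i
Iter 1: z = -0.9818 + 1.0800i, |z|^2 = 2.1304
Iter 2: z = -1.1843 + -1.0407i, |z|^2 = 2.4856
Iter 3: z = -0.6625 + 3.5450i, |z|^2 = 13.0057
Escaped at iteration 3

Answer: 3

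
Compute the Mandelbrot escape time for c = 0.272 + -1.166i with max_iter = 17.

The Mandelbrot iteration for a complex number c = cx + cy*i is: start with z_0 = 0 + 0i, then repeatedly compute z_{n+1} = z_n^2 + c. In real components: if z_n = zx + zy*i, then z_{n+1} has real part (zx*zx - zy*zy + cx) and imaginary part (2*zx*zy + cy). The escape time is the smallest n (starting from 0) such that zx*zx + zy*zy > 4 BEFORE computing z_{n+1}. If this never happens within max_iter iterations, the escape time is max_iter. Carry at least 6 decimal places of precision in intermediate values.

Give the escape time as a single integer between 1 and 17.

z_0 = 0 + 0i, c = 0.2720 + -1.1660i
Iter 1: z = 0.2720 + -1.1660i, |z|^2 = 1.4335
Iter 2: z = -1.0136 + -1.8003i, |z|^2 = 4.2684
Escaped at iteration 2

Answer: 2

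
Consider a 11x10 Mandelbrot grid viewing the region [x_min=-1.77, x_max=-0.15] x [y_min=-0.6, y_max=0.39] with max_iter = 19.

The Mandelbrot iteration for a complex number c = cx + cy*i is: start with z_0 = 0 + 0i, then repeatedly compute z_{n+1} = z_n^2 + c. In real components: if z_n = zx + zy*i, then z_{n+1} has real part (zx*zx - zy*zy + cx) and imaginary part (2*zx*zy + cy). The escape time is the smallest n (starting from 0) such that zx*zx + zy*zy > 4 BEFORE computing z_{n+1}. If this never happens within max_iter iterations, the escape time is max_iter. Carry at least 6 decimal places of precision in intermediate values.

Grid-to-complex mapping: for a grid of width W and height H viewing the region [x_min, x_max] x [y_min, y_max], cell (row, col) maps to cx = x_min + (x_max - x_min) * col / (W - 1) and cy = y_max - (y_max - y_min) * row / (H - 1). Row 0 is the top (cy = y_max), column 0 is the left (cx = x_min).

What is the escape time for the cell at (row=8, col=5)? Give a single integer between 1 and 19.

z_0 = 0 + 0i, c = -0.9600 + -0.4900i
Iter 1: z = -0.9600 + -0.4900i, |z|^2 = 1.1617
Iter 2: z = -0.2785 + 0.4508i, |z|^2 = 0.2808
Iter 3: z = -1.0857 + -0.7411i, |z|^2 = 1.7279
Iter 4: z = -0.3306 + 1.1192i, |z|^2 = 1.3618
Iter 5: z = -2.1032 + -1.2299i, |z|^2 = 5.9363
Escaped at iteration 5

Answer: 5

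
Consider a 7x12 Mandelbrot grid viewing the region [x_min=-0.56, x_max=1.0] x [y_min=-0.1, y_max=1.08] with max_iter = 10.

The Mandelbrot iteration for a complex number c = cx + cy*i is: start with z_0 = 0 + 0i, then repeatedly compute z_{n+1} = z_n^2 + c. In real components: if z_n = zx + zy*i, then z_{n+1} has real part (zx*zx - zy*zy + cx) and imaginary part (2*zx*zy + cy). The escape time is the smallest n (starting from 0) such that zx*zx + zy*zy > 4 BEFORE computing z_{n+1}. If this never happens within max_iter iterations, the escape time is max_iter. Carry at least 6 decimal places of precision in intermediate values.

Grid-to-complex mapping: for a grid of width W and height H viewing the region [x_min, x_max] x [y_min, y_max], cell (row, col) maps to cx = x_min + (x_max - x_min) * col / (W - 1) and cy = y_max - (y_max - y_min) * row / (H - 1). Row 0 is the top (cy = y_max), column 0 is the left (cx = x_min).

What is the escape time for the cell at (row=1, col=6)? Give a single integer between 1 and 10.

z_0 = 0 + 0i, c = 1.0000 + 0.9727i
Iter 1: z = 1.0000 + 0.9727i, |z|^2 = 1.9462
Iter 2: z = 1.0538 + 2.9182i, |z|^2 = 9.6263
Escaped at iteration 2

Answer: 2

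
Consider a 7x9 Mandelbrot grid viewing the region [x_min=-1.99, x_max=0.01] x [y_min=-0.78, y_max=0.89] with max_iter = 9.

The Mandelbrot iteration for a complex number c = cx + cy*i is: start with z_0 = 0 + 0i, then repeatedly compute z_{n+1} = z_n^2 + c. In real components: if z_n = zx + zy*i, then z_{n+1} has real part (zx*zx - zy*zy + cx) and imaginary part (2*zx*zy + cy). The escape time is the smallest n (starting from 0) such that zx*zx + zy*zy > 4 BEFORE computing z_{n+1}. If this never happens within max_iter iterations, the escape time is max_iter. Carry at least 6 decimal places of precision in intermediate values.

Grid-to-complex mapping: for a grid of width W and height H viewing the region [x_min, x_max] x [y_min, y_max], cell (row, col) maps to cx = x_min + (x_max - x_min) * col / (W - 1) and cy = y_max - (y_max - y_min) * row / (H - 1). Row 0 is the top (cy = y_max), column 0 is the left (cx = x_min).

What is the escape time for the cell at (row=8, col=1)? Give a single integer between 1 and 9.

Answer: 3

Derivation:
z_0 = 0 + 0i, c = -1.6567 + -0.7800i
Iter 1: z = -1.6567 + -0.7800i, |z|^2 = 3.3529
Iter 2: z = 0.4795 + 1.8044i, |z|^2 = 3.4858
Iter 3: z = -4.6826 + 0.9503i, |z|^2 = 22.8301
Escaped at iteration 3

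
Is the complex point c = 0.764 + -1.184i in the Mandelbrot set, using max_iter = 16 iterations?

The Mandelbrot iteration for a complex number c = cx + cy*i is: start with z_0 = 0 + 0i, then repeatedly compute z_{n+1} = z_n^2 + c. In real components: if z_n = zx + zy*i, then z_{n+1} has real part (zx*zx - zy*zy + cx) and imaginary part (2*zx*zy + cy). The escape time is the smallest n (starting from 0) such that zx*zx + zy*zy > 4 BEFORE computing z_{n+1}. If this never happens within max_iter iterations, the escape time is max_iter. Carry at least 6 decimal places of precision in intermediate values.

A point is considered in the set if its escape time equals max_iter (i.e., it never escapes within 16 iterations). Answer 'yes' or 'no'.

Answer: no

Derivation:
z_0 = 0 + 0i, c = 0.7640 + -1.1840i
Iter 1: z = 0.7640 + -1.1840i, |z|^2 = 1.9856
Iter 2: z = -0.0542 + -2.9932i, |z|^2 = 8.9619
Escaped at iteration 2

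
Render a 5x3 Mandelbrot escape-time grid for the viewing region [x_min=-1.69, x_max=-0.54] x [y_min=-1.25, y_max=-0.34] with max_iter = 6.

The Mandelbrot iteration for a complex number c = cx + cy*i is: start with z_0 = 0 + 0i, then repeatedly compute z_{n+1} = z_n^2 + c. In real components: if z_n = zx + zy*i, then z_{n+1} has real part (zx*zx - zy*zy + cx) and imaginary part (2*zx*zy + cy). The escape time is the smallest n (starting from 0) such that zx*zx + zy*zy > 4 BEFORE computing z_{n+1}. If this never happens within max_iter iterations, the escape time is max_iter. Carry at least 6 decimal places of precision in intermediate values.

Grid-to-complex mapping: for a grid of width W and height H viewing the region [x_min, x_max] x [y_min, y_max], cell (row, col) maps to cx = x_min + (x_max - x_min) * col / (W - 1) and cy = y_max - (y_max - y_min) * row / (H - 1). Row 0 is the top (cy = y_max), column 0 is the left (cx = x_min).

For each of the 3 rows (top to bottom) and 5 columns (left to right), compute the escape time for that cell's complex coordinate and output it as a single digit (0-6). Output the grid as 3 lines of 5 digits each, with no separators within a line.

(row=0, col=0): c = -1.6900 + -0.3400i → escape time 4
(row=0, col=1): c = -1.4025 + -0.3400i → escape time 5
(row=0, col=2): c = -1.1150 + -0.3400i → escape time 6
(row=0, col=3): c = -0.8275 + -0.3400i → escape time 6
(row=0, col=4): c = -0.5400 + -0.3400i → escape time 6
(row=1, col=0): c = -1.6900 + -0.7950i → escape time 3
(row=1, col=1): c = -1.4025 + -0.7950i → escape time 3
(row=1, col=2): c = -1.1150 + -0.7950i → escape time 3
(row=1, col=3): c = -0.8275 + -0.7950i → escape time 4
(row=1, col=4): c = -0.5400 + -0.7950i → escape time 5
(row=2, col=0): c = -1.6900 + -1.2500i → escape time 1
(row=2, col=1): c = -1.4025 + -1.2500i → escape time 2
(row=2, col=2): c = -1.1150 + -1.2500i → escape time 2
(row=2, col=3): c = -0.8275 + -1.2500i → escape time 3
(row=2, col=4): c = -0.5400 + -1.2500i → escape time 3

Answer: 45666
33345
12233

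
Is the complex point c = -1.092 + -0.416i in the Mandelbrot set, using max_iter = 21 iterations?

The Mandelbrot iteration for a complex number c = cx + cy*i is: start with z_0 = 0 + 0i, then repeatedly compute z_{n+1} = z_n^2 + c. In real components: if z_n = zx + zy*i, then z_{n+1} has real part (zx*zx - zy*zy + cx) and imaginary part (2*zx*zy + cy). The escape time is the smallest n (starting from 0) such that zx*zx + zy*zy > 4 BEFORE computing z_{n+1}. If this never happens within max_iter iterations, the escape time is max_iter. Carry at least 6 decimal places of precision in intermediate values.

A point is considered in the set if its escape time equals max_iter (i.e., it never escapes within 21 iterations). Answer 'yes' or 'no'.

z_0 = 0 + 0i, c = -1.0920 + -0.4160i
Iter 1: z = -1.0920 + -0.4160i, |z|^2 = 1.3655
Iter 2: z = -0.0726 + 0.4925i, |z|^2 = 0.2479
Iter 3: z = -1.3293 + -0.4875i, |z|^2 = 2.0048
Iter 4: z = 0.4375 + 0.8801i, |z|^2 = 0.9660
Iter 5: z = -1.6752 + 0.3540i, |z|^2 = 2.9318
Iter 6: z = 1.5891 + -1.6022i, |z|^2 = 5.0922
Escaped at iteration 6

Answer: no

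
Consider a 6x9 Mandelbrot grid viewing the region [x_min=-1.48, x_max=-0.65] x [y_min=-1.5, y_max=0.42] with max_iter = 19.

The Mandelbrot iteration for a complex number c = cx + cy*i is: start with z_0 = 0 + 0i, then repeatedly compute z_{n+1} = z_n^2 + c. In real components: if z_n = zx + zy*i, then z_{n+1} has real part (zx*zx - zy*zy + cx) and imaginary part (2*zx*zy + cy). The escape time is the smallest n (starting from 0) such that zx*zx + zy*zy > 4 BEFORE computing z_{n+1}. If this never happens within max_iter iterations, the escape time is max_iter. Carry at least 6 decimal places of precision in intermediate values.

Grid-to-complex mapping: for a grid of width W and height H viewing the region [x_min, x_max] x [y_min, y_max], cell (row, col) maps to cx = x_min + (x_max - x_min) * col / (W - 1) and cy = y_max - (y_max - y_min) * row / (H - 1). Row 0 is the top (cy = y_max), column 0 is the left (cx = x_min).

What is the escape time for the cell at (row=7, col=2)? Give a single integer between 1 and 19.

Answer: 2

Derivation:
z_0 = 0 + 0i, c = -1.1480 + -1.2600i
Iter 1: z = -1.1480 + -1.2600i, |z|^2 = 2.9055
Iter 2: z = -1.4177 + 1.6330i, |z|^2 = 4.6764
Escaped at iteration 2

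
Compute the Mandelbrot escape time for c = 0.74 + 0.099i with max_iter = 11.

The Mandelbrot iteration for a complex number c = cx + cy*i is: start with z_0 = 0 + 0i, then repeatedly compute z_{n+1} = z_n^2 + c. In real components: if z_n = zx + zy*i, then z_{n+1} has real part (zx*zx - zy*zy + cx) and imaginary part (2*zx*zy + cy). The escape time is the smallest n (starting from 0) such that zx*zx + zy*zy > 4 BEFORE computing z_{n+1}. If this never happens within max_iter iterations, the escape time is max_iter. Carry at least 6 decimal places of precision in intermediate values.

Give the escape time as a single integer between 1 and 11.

z_0 = 0 + 0i, c = 0.7400 + 0.0990i
Iter 1: z = 0.7400 + 0.0990i, |z|^2 = 0.5574
Iter 2: z = 1.2778 + 0.2455i, |z|^2 = 1.6931
Iter 3: z = 2.3125 + 0.7265i, |z|^2 = 5.8753
Escaped at iteration 3

Answer: 3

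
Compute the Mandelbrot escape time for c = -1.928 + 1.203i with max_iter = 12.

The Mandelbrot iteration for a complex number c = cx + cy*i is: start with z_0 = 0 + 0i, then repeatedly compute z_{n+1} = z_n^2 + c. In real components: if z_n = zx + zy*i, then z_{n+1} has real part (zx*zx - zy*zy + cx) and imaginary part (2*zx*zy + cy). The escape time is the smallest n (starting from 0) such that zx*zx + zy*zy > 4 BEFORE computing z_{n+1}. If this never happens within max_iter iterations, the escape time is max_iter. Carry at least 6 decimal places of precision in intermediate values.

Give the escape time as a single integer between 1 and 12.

Answer: 1

Derivation:
z_0 = 0 + 0i, c = -1.9280 + 1.2030i
Iter 1: z = -1.9280 + 1.2030i, |z|^2 = 5.1644
Escaped at iteration 1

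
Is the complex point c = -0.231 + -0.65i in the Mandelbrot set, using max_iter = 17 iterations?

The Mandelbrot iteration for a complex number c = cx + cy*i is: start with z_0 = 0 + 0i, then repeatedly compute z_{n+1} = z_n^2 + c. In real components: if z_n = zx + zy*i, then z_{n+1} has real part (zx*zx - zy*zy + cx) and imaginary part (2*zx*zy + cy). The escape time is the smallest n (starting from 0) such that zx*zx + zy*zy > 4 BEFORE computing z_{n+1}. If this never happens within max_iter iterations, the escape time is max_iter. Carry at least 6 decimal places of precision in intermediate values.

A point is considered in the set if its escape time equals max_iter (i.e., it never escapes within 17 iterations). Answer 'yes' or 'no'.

Answer: yes

Derivation:
z_0 = 0 + 0i, c = -0.2310 + -0.6500i
Iter 1: z = -0.2310 + -0.6500i, |z|^2 = 0.4759
Iter 2: z = -0.6001 + -0.3497i, |z|^2 = 0.4825
Iter 3: z = 0.0069 + -0.2303i, |z|^2 = 0.0531
Iter 4: z = -0.2840 + -0.6532i, |z|^2 = 0.5073
Iter 5: z = -0.5770 + -0.2790i, |z|^2 = 0.4108
Iter 6: z = 0.0241 + -0.3280i, |z|^2 = 0.1082
Iter 7: z = -0.3380 + -0.6658i, |z|^2 = 0.5575
Iter 8: z = -0.5600 + -0.1999i, |z|^2 = 0.3536
Iter 9: z = 0.0426 + -0.4261i, |z|^2 = 0.1834
Iter 10: z = -0.4107 + -0.6863i, |z|^2 = 0.6398
Iter 11: z = -0.5334 + -0.0862i, |z|^2 = 0.2919
Iter 12: z = 0.0460 + -0.5580i, |z|^2 = 0.3135
Iter 13: z = -0.5403 + -0.7014i, |z|^2 = 0.7839
Iter 14: z = -0.4310 + 0.1079i, |z|^2 = 0.1974
Iter 15: z = -0.0568 + -0.7430i, |z|^2 = 0.5553
Iter 16: z = -0.7799 + -0.5655i, |z|^2 = 0.9280
Did not escape in 17 iterations → in set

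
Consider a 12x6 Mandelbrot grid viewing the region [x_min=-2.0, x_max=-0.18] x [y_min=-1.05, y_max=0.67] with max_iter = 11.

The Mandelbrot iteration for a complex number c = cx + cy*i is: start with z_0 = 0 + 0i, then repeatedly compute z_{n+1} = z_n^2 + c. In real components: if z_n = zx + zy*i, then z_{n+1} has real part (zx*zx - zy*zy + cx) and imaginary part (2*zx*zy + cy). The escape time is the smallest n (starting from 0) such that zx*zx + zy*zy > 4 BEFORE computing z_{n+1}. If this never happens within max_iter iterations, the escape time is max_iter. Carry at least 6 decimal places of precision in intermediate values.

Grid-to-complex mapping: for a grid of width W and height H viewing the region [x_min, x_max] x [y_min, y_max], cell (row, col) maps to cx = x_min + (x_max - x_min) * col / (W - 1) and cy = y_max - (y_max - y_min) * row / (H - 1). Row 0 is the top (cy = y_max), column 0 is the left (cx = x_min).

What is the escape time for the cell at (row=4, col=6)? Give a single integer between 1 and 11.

z_0 = 0 + 0i, c = -1.0073 + -0.7060i
Iter 1: z = -1.0073 + -0.7060i, |z|^2 = 1.5130
Iter 2: z = -0.4911 + 0.7163i, |z|^2 = 0.7542
Iter 3: z = -1.2791 + -1.4095i, |z|^2 = 3.6229
Iter 4: z = -1.3579 + 2.8999i, |z|^2 = 10.2535
Escaped at iteration 4

Answer: 4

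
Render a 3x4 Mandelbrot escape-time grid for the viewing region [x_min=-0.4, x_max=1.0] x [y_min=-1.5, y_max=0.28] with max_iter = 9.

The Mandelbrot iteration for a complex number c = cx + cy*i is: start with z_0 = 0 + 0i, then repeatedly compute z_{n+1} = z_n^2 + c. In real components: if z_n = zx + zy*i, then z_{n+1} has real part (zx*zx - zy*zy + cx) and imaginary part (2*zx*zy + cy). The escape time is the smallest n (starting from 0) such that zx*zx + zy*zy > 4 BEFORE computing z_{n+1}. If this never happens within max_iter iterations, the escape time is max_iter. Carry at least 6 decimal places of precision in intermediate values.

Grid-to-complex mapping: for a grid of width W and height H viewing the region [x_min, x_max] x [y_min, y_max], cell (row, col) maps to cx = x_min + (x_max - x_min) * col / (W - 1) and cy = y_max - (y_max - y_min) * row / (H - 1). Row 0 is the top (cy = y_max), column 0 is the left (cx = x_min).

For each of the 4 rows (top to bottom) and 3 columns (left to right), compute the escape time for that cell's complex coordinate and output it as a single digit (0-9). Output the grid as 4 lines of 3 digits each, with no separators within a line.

(row=0, col=0): c = -0.4000 + 0.2800i → escape time 9
(row=0, col=1): c = 0.3000 + 0.2800i → escape time 9
(row=0, col=2): c = 1.0000 + 0.2800i → escape time 2
(row=1, col=0): c = -0.4000 + -0.3133i → escape time 9
(row=1, col=1): c = 0.3000 + -0.3133i → escape time 9
(row=1, col=2): c = 1.0000 + -0.3133i → escape time 2
(row=2, col=0): c = -0.4000 + -0.9067i → escape time 5
(row=2, col=1): c = 0.3000 + -0.9067i → escape time 4
(row=2, col=2): c = 1.0000 + -0.9067i → escape time 2
(row=3, col=0): c = -0.4000 + -1.5000i → escape time 2
(row=3, col=1): c = 0.3000 + -1.5000i → escape time 2
(row=3, col=2): c = 1.0000 + -1.5000i → escape time 2

Answer: 992
992
542
222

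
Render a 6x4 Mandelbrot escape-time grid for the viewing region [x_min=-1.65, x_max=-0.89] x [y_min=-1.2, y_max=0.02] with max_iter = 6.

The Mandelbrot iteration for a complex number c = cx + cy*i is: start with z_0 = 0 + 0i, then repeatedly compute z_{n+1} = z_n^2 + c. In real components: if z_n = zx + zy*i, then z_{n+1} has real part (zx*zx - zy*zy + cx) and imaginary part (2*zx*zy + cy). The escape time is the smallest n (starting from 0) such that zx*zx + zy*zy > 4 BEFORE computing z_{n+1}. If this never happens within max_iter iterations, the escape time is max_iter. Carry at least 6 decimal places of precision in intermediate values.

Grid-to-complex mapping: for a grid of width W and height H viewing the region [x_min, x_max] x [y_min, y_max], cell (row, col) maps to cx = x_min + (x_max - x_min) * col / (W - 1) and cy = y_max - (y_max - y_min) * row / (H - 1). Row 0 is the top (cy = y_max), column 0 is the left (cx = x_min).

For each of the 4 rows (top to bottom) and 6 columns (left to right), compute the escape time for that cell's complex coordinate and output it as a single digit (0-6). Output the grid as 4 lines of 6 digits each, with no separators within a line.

(row=0, col=0): c = -1.6500 + 0.0200i → escape time 6
(row=0, col=1): c = -1.4980 + 0.0200i → escape time 6
(row=0, col=2): c = -1.3460 + 0.0200i → escape time 6
(row=0, col=3): c = -1.1940 + 0.0200i → escape time 6
(row=0, col=4): c = -1.0420 + 0.0200i → escape time 6
(row=0, col=5): c = -0.8900 + 0.0200i → escape time 6
(row=1, col=0): c = -1.6500 + -0.3867i → escape time 3
(row=1, col=1): c = -1.4980 + -0.3867i → escape time 4
(row=1, col=2): c = -1.3460 + -0.3867i → escape time 6
(row=1, col=3): c = -1.1940 + -0.3867i → escape time 6
(row=1, col=4): c = -1.0420 + -0.3867i → escape time 6
(row=1, col=5): c = -0.8900 + -0.3867i → escape time 6
(row=2, col=0): c = -1.6500 + -0.7933i → escape time 3
(row=2, col=1): c = -1.4980 + -0.7933i → escape time 3
(row=2, col=2): c = -1.3460 + -0.7933i → escape time 3
(row=2, col=3): c = -1.1940 + -0.7933i → escape time 3
(row=2, col=4): c = -1.0420 + -0.7933i → escape time 3
(row=2, col=5): c = -0.8900 + -0.7933i → escape time 4
(row=3, col=0): c = -1.6500 + -1.2000i → escape time 1
(row=3, col=1): c = -1.4980 + -1.2000i → escape time 2
(row=3, col=2): c = -1.3460 + -1.2000i → escape time 2
(row=3, col=3): c = -1.1940 + -1.2000i → escape time 2
(row=3, col=4): c = -1.0420 + -1.2000i → escape time 3
(row=3, col=5): c = -0.8900 + -1.2000i → escape time 3

Answer: 666666
346666
333334
122233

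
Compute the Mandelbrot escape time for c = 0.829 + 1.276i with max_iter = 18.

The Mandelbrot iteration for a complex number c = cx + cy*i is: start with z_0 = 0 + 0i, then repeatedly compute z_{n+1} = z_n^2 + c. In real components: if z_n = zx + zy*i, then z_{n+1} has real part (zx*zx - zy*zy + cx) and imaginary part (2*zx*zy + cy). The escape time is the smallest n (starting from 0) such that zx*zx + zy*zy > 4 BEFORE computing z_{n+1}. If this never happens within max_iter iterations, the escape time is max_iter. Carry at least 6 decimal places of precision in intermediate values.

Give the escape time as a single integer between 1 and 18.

z_0 = 0 + 0i, c = 0.8290 + 1.2760i
Iter 1: z = 0.8290 + 1.2760i, |z|^2 = 2.3154
Iter 2: z = -0.1119 + 3.3916i, |z|^2 = 11.5155
Escaped at iteration 2

Answer: 2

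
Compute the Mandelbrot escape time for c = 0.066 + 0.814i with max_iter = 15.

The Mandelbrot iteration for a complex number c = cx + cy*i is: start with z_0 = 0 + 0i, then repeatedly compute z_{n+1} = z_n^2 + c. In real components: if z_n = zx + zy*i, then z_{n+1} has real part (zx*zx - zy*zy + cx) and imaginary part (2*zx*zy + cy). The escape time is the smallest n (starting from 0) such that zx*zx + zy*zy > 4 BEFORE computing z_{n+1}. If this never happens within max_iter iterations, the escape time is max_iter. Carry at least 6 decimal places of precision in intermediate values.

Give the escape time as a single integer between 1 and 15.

Answer: 7

Derivation:
z_0 = 0 + 0i, c = 0.0660 + 0.8140i
Iter 1: z = 0.0660 + 0.8140i, |z|^2 = 0.6670
Iter 2: z = -0.5922 + 0.9214i, |z|^2 = 1.1998
Iter 3: z = -0.4323 + -0.2774i, |z|^2 = 0.2639
Iter 4: z = 0.1759 + 1.0539i, |z|^2 = 1.1416
Iter 5: z = -1.0137 + 1.1848i, |z|^2 = 2.4314
Iter 6: z = -0.3102 + -1.5881i, |z|^2 = 2.6184
Iter 7: z = -2.3600 + 1.7992i, |z|^2 = 8.8064
Escaped at iteration 7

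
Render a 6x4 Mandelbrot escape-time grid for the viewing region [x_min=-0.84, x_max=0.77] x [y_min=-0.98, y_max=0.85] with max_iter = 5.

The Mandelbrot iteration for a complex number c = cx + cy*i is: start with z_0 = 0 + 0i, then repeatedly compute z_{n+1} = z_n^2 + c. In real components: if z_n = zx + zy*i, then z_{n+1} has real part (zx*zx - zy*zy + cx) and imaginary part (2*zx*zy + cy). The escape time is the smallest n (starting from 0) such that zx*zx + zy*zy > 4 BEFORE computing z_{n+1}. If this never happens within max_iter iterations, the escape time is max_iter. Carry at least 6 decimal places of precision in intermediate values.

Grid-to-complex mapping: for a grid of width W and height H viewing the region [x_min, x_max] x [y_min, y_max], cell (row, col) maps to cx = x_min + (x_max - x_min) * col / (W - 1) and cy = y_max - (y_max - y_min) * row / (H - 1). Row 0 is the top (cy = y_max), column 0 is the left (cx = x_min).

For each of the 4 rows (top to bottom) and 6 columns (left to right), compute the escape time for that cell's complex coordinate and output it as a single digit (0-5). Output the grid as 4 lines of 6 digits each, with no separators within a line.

(row=0, col=0): c = -0.8400 + 0.8500i → escape time 4
(row=0, col=1): c = -0.5180 + 0.8500i → escape time 5
(row=0, col=2): c = -0.1960 + 0.8500i → escape time 5
(row=0, col=3): c = 0.1260 + 0.8500i → escape time 5
(row=0, col=4): c = 0.4480 + 0.8500i → escape time 3
(row=0, col=5): c = 0.7700 + 0.8500i → escape time 2
(row=1, col=0): c = -0.8400 + 0.2400i → escape time 5
(row=1, col=1): c = -0.5180 + 0.2400i → escape time 5
(row=1, col=2): c = -0.1960 + 0.2400i → escape time 5
(row=1, col=3): c = 0.1260 + 0.2400i → escape time 5
(row=1, col=4): c = 0.4480 + 0.2400i → escape time 5
(row=1, col=5): c = 0.7700 + 0.2400i → escape time 3
(row=2, col=0): c = -0.8400 + -0.3700i → escape time 5
(row=2, col=1): c = -0.5180 + -0.3700i → escape time 5
(row=2, col=2): c = -0.1960 + -0.3700i → escape time 5
(row=2, col=3): c = 0.1260 + -0.3700i → escape time 5
(row=2, col=4): c = 0.4480 + -0.3700i → escape time 5
(row=2, col=5): c = 0.7700 + -0.3700i → escape time 3
(row=3, col=0): c = -0.8400 + -0.9800i → escape time 3
(row=3, col=1): c = -0.5180 + -0.9800i → escape time 4
(row=3, col=2): c = -0.1960 + -0.9800i → escape time 5
(row=3, col=3): c = 0.1260 + -0.9800i → escape time 4
(row=3, col=4): c = 0.4480 + -0.9800i → escape time 3
(row=3, col=5): c = 0.7700 + -0.9800i → escape time 2

Answer: 455532
555553
555553
345432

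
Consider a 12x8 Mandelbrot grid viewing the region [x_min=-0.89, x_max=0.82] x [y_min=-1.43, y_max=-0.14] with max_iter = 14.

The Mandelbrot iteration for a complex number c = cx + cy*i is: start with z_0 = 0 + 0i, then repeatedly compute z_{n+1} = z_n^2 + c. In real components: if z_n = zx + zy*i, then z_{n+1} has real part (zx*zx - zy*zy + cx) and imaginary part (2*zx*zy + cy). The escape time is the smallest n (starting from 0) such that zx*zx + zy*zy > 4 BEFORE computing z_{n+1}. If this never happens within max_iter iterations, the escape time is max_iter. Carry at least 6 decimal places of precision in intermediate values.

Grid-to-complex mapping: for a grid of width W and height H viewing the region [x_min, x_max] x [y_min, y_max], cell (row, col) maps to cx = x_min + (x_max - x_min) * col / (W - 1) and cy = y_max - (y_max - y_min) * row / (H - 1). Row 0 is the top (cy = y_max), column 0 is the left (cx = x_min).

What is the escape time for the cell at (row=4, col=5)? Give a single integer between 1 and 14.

Answer: 14

Derivation:
z_0 = 0 + 0i, c = -0.1127 + -0.8771i
Iter 1: z = -0.1127 + -0.8771i, |z|^2 = 0.7821
Iter 2: z = -0.8694 + -0.6794i, |z|^2 = 1.2174
Iter 3: z = 0.1816 + 0.3042i, |z|^2 = 0.1255
Iter 4: z = -0.1723 + -0.7667i, |z|^2 = 0.6175
Iter 5: z = -0.6709 + -0.6130i, |z|^2 = 0.8258
Iter 6: z = -0.0384 + -0.0547i, |z|^2 = 0.0045
Iter 7: z = -0.1142 + -0.8729i, |z|^2 = 0.7751
Iter 8: z = -0.8617 + -0.6777i, |z|^2 = 1.2018
Iter 9: z = 0.1705 + 0.2908i, |z|^2 = 0.1136
Iter 10: z = -0.1682 + -0.7780i, |z|^2 = 0.6335
Iter 11: z = -0.6897 + -0.6155i, |z|^2 = 0.8544
Iter 12: z = -0.0159 + -0.0282i, |z|^2 = 0.0010
Iter 13: z = -0.1133 + -0.8762i, |z|^2 = 0.7806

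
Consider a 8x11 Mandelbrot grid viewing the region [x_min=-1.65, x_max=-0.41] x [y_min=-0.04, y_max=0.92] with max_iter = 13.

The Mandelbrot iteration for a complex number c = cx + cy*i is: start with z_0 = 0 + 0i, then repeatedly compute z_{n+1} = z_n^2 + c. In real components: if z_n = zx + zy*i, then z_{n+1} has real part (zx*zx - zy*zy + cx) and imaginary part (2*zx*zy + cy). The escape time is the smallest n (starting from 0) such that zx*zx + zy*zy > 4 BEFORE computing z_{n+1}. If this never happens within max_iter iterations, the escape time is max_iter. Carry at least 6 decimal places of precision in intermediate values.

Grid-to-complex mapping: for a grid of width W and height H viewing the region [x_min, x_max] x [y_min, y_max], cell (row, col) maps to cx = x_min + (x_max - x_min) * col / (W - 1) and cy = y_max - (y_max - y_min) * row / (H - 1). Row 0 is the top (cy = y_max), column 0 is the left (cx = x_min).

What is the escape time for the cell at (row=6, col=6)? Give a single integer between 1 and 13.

z_0 = 0 + 0i, c = -0.5871 + 0.3440i
Iter 1: z = -0.5871 + 0.3440i, |z|^2 = 0.4631
Iter 2: z = -0.3607 + -0.0600i, |z|^2 = 0.1337
Iter 3: z = -0.4606 + 0.3873i, |z|^2 = 0.3621
Iter 4: z = -0.5250 + -0.0127i, |z|^2 = 0.2757
Iter 5: z = -0.3117 + 0.3574i, |z|^2 = 0.2249
Iter 6: z = -0.6177 + 0.1212i, |z|^2 = 0.3962
Iter 7: z = -0.2203 + 0.1943i, |z|^2 = 0.0863
Iter 8: z = -0.5764 + 0.2584i, |z|^2 = 0.3990
Iter 9: z = -0.3217 + 0.0461i, |z|^2 = 0.1056
Iter 10: z = -0.4858 + 0.3143i, |z|^2 = 0.3348
Iter 11: z = -0.4500 + 0.0386i, |z|^2 = 0.2040
Iter 12: z = -0.3862 + 0.3092i, |z|^2 = 0.2447

Answer: 13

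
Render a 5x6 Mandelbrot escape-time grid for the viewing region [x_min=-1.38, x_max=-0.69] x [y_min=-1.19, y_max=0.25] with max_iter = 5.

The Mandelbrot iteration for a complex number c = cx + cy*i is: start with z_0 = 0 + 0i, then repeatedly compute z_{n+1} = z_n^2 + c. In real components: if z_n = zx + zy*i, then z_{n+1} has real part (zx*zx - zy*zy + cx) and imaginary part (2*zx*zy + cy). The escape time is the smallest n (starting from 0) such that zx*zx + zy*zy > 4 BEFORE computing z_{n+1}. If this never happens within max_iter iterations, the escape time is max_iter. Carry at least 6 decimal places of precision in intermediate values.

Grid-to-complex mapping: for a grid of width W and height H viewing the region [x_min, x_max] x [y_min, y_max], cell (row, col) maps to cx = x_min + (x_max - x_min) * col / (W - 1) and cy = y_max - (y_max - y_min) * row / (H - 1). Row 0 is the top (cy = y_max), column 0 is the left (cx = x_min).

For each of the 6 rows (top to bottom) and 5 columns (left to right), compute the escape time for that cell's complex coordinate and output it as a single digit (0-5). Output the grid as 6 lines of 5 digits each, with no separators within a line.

Answer: 55555
55555
55555
33455
33334
22333

Derivation:
(row=0, col=0): c = -1.3800 + 0.2500i → escape time 5
(row=0, col=1): c = -1.2075 + 0.2500i → escape time 5
(row=0, col=2): c = -1.0350 + 0.2500i → escape time 5
(row=0, col=3): c = -0.8625 + 0.2500i → escape time 5
(row=0, col=4): c = -0.6900 + 0.2500i → escape time 5
(row=1, col=0): c = -1.3800 + -0.0380i → escape time 5
(row=1, col=1): c = -1.2075 + -0.0380i → escape time 5
(row=1, col=2): c = -1.0350 + -0.0380i → escape time 5
(row=1, col=3): c = -0.8625 + -0.0380i → escape time 5
(row=1, col=4): c = -0.6900 + -0.0380i → escape time 5
(row=2, col=0): c = -1.3800 + -0.3260i → escape time 5
(row=2, col=1): c = -1.2075 + -0.3260i → escape time 5
(row=2, col=2): c = -1.0350 + -0.3260i → escape time 5
(row=2, col=3): c = -0.8625 + -0.3260i → escape time 5
(row=2, col=4): c = -0.6900 + -0.3260i → escape time 5
(row=3, col=0): c = -1.3800 + -0.6140i → escape time 3
(row=3, col=1): c = -1.2075 + -0.6140i → escape time 3
(row=3, col=2): c = -1.0350 + -0.6140i → escape time 4
(row=3, col=3): c = -0.8625 + -0.6140i → escape time 5
(row=3, col=4): c = -0.6900 + -0.6140i → escape time 5
(row=4, col=0): c = -1.3800 + -0.9020i → escape time 3
(row=4, col=1): c = -1.2075 + -0.9020i → escape time 3
(row=4, col=2): c = -1.0350 + -0.9020i → escape time 3
(row=4, col=3): c = -0.8625 + -0.9020i → escape time 3
(row=4, col=4): c = -0.6900 + -0.9020i → escape time 4
(row=5, col=0): c = -1.3800 + -1.1900i → escape time 2
(row=5, col=1): c = -1.2075 + -1.1900i → escape time 2
(row=5, col=2): c = -1.0350 + -1.1900i → escape time 3
(row=5, col=3): c = -0.8625 + -1.1900i → escape time 3
(row=5, col=4): c = -0.6900 + -1.1900i → escape time 3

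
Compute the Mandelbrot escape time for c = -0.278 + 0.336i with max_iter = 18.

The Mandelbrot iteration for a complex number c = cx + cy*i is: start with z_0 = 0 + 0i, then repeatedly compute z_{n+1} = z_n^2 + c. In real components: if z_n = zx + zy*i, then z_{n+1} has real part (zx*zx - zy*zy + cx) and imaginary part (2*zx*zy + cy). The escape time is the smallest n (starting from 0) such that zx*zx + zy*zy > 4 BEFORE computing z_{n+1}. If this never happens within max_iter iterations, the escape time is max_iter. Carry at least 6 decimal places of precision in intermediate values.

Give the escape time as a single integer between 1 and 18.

Answer: 18

Derivation:
z_0 = 0 + 0i, c = -0.2780 + 0.3360i
Iter 1: z = -0.2780 + 0.3360i, |z|^2 = 0.1902
Iter 2: z = -0.3136 + 0.1492i, |z|^2 = 0.1206
Iter 3: z = -0.2019 + 0.2424i, |z|^2 = 0.0995
Iter 4: z = -0.2960 + 0.2381i, |z|^2 = 0.1443
Iter 5: z = -0.2471 + 0.1950i, |z|^2 = 0.0991
Iter 6: z = -0.2550 + 0.2396i, |z|^2 = 0.1224
Iter 7: z = -0.2704 + 0.2138i, |z|^2 = 0.1188
Iter 8: z = -0.2506 + 0.2204i, |z|^2 = 0.1114
Iter 9: z = -0.2638 + 0.2255i, |z|^2 = 0.1204
Iter 10: z = -0.2593 + 0.2170i, |z|^2 = 0.1143
Iter 11: z = -0.2579 + 0.2235i, |z|^2 = 0.1164
Iter 12: z = -0.2614 + 0.2208i, |z|^2 = 0.1171
Iter 13: z = -0.2584 + 0.2206i, |z|^2 = 0.1154
Iter 14: z = -0.2599 + 0.2220i, |z|^2 = 0.1168
Iter 15: z = -0.2597 + 0.2206i, |z|^2 = 0.1161
Iter 16: z = -0.2592 + 0.2214i, |z|^2 = 0.1162
Iter 17: z = -0.2598 + 0.2212i, |z|^2 = 0.1165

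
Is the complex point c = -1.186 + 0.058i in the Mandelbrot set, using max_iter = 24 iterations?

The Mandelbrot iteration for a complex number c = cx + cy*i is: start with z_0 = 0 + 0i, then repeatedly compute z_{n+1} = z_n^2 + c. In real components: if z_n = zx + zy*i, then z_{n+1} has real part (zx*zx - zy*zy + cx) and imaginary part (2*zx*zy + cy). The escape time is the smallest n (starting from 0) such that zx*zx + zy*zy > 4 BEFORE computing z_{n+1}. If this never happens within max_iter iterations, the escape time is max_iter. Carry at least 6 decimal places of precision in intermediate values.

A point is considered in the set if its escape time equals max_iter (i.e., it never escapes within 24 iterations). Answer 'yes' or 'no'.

z_0 = 0 + 0i, c = -1.1860 + 0.0580i
Iter 1: z = -1.1860 + 0.0580i, |z|^2 = 1.4100
Iter 2: z = 0.2172 + -0.0796i, |z|^2 = 0.0535
Iter 3: z = -1.1451 + 0.0234i, |z|^2 = 1.3119
Iter 4: z = 0.1248 + 0.0043i, |z|^2 = 0.0156
Iter 5: z = -1.1704 + 0.0591i, |z|^2 = 1.3734
Iter 6: z = 0.1804 + -0.0803i, |z|^2 = 0.0390
Iter 7: z = -1.1599 + 0.0290i, |z|^2 = 1.3462
Iter 8: z = 0.1585 + -0.0093i, |z|^2 = 0.0252
Iter 9: z = -1.1610 + 0.0550i, |z|^2 = 1.3509
Iter 10: z = 0.1588 + -0.0698i, |z|^2 = 0.0301
Iter 11: z = -1.1657 + 0.0358i, |z|^2 = 1.3600
Iter 12: z = 0.1715 + -0.0255i, |z|^2 = 0.0301
Iter 13: z = -1.1573 + 0.0492i, |z|^2 = 1.3417
Iter 14: z = 0.1508 + -0.0560i, |z|^2 = 0.0259
Iter 15: z = -1.1664 + 0.0411i, |z|^2 = 1.3622
Iter 16: z = 0.1728 + -0.0379i, |z|^2 = 0.0313
Iter 17: z = -1.1576 + 0.0449i, |z|^2 = 1.3420
Iter 18: z = 0.1520 + -0.0459i, |z|^2 = 0.0252
Iter 19: z = -1.1650 + 0.0440i, |z|^2 = 1.3592
Iter 20: z = 0.1693 + -0.0446i, |z|^2 = 0.0307
Iter 21: z = -1.1593 + 0.0429i, |z|^2 = 1.3459
Iter 22: z = 0.1562 + -0.0415i, |z|^2 = 0.0261
Iter 23: z = -1.1633 + 0.0450i, |z|^2 = 1.3554
Did not escape in 24 iterations → in set

Answer: yes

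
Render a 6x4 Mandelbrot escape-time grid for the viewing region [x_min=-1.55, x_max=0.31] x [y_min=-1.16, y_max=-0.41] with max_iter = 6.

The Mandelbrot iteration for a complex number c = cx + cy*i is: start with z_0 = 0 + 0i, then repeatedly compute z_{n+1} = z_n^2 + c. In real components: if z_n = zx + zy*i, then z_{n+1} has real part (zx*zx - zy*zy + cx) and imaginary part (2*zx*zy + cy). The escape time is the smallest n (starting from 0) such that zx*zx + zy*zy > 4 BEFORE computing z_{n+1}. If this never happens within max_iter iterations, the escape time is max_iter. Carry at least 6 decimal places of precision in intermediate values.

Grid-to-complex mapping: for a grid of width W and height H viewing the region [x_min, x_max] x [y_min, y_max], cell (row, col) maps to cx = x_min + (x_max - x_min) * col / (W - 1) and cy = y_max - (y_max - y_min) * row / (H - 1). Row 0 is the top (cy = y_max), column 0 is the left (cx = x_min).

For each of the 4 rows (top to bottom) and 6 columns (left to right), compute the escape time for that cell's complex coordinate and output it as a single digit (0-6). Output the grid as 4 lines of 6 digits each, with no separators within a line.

(row=0, col=0): c = -1.5500 + -0.4100i → escape time 4
(row=0, col=1): c = -1.1780 + -0.4100i → escape time 6
(row=0, col=2): c = -0.8060 + -0.4100i → escape time 6
(row=0, col=3): c = -0.4340 + -0.4100i → escape time 6
(row=0, col=4): c = -0.0620 + -0.4100i → escape time 6
(row=0, col=5): c = 0.3100 + -0.4100i → escape time 6
(row=1, col=0): c = -1.5500 + -0.6600i → escape time 3
(row=1, col=1): c = -1.1780 + -0.6600i → escape time 3
(row=1, col=2): c = -0.8060 + -0.6600i → escape time 5
(row=1, col=3): c = -0.4340 + -0.6600i → escape time 6
(row=1, col=4): c = -0.0620 + -0.6600i → escape time 6
(row=1, col=5): c = 0.3100 + -0.6600i → escape time 6
(row=2, col=0): c = -1.5500 + -0.9100i → escape time 3
(row=2, col=1): c = -1.1780 + -0.9100i → escape time 3
(row=2, col=2): c = -0.8060 + -0.9100i → escape time 3
(row=2, col=3): c = -0.4340 + -0.9100i → escape time 5
(row=2, col=4): c = -0.0620 + -0.9100i → escape time 6
(row=2, col=5): c = 0.3100 + -0.9100i → escape time 4
(row=3, col=0): c = -1.5500 + -1.1600i → escape time 2
(row=3, col=1): c = -1.1780 + -1.1600i → escape time 3
(row=3, col=2): c = -0.8060 + -1.1600i → escape time 3
(row=3, col=3): c = -0.4340 + -1.1600i → escape time 3
(row=3, col=4): c = -0.0620 + -1.1600i → escape time 4
(row=3, col=5): c = 0.3100 + -1.1600i → escape time 2

Answer: 466666
335666
333564
233342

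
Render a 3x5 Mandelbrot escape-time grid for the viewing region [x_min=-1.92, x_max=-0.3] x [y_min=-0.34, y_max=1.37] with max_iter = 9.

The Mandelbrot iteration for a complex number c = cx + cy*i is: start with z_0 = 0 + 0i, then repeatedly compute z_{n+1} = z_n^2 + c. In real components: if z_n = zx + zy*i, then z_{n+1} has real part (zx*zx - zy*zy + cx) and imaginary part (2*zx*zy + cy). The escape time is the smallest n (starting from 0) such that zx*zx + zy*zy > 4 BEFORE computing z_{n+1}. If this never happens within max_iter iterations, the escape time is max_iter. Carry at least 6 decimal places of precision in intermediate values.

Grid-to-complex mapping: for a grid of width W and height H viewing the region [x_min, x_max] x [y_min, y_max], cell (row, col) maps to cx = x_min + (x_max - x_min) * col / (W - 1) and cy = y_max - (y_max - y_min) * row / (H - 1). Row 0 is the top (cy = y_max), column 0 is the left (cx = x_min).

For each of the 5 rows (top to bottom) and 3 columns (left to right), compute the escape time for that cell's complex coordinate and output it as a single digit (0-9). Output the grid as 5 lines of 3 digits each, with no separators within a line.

(row=0, col=0): c = -1.9200 + 1.3700i → escape time 1
(row=0, col=1): c = -1.1100 + 1.3700i → escape time 2
(row=0, col=2): c = -0.3000 + 1.3700i → escape time 2
(row=1, col=0): c = -1.9200 + 0.9425i → escape time 1
(row=1, col=1): c = -1.1100 + 0.9425i → escape time 3
(row=1, col=2): c = -0.3000 + 0.9425i → escape time 5
(row=2, col=0): c = -1.9200 + 0.5150i → escape time 2
(row=2, col=1): c = -1.1100 + 0.5150i → escape time 5
(row=2, col=2): c = -0.3000 + 0.5150i → escape time 9
(row=3, col=0): c = -1.9200 + 0.0875i → escape time 4
(row=3, col=1): c = -1.1100 + 0.0875i → escape time 9
(row=3, col=2): c = -0.3000 + 0.0875i → escape time 9
(row=4, col=0): c = -1.9200 + -0.3400i → escape time 3
(row=4, col=1): c = -1.1100 + -0.3400i → escape time 9
(row=4, col=2): c = -0.3000 + -0.3400i → escape time 9

Answer: 122
135
259
499
399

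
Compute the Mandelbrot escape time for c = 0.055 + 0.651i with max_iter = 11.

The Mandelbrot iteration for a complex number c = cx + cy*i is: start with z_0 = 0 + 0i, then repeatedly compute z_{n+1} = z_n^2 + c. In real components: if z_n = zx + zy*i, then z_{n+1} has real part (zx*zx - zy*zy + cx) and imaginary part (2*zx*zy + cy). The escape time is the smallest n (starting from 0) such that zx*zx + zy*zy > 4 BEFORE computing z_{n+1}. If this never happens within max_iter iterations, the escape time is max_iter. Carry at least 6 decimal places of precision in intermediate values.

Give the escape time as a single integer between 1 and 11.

Answer: 11

Derivation:
z_0 = 0 + 0i, c = 0.0550 + 0.6510i
Iter 1: z = 0.0550 + 0.6510i, |z|^2 = 0.4268
Iter 2: z = -0.3658 + 0.7226i, |z|^2 = 0.6560
Iter 3: z = -0.3334 + 0.1224i, |z|^2 = 0.1261
Iter 4: z = 0.1512 + 0.5694i, |z|^2 = 0.3471
Iter 5: z = -0.2464 + 0.8231i, |z|^2 = 0.7383
Iter 6: z = -0.5619 + 0.2454i, |z|^2 = 0.3759
Iter 7: z = 0.3105 + 0.3752i, |z|^2 = 0.2372
Iter 8: z = 0.0106 + 0.8840i, |z|^2 = 0.7816
Iter 9: z = -0.7264 + 0.6697i, |z|^2 = 0.9761
Iter 10: z = 0.1341 + -0.3219i, |z|^2 = 0.1216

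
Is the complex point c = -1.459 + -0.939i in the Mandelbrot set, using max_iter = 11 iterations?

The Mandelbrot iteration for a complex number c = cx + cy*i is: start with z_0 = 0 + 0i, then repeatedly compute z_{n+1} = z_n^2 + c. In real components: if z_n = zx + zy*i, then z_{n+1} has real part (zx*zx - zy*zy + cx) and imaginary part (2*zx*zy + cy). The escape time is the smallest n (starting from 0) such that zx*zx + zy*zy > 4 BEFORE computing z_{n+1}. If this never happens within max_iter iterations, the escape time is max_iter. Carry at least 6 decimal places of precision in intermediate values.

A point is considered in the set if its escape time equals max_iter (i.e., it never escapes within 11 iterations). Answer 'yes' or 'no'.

z_0 = 0 + 0i, c = -1.4590 + -0.9390i
Iter 1: z = -1.4590 + -0.9390i, |z|^2 = 3.0104
Iter 2: z = -0.2120 + 1.8010i, |z|^2 = 3.2886
Iter 3: z = -4.6576 + -1.7028i, |z|^2 = 24.5931
Escaped at iteration 3

Answer: no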